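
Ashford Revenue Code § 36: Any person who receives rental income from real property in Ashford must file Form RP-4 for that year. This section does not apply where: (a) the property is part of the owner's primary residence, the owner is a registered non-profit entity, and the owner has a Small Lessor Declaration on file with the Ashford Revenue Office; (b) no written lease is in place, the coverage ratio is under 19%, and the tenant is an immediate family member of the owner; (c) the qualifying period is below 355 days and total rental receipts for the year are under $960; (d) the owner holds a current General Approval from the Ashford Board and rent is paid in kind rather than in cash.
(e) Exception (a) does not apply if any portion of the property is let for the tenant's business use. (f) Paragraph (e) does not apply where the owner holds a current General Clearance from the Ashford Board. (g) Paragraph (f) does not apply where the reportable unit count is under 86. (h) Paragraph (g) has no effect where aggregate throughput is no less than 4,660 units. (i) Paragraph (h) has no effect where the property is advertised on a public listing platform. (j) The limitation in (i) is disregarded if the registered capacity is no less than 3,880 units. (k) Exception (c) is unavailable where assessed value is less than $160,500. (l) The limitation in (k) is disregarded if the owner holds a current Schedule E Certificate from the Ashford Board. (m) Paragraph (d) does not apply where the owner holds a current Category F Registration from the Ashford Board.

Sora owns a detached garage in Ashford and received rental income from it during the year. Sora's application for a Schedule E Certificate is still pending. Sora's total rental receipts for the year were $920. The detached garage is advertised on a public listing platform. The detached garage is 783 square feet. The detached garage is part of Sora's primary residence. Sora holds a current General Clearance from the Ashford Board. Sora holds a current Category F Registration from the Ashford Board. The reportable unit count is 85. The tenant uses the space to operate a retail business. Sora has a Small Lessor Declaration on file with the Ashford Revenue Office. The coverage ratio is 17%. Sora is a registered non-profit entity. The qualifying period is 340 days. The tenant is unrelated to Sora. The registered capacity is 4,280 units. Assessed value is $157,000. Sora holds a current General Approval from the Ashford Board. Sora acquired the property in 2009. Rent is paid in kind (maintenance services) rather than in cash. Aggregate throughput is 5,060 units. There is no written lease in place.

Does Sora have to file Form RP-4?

No — exception (a) applies; Sora is not required to file Form RP-4.

Exception (a): the detached garage is part of the primary residence; Sora is a registered non-profit; a Small Lessor Declaration is on file — every condition holds. Considering the limiting provisions: (e) is triggered (the space is let for business use), but is set aside by (f): (f) is triggered — a current General Clearance is held. (g) would limit (f) — the reportable unit count is 85, under the 86 limit — but (h) sets (g) aside: (h) operates against (g): aggregate throughput is 5,060 units, meeting the 4,660 units threshold. (i) would limit (h) — the property is publicly advertised — but (j) sets (i) aside: (j) is engaged — the registered capacity is 4,280 units, meeting the 3,880 units threshold. Exception (a) stands.
Exception (b) fails — the tenant is unrelated to the owner.
Exception (c) is satisfied on its face — the qualifying period is 340 days, below the 355 days limit; total rental receipts for the year are $920, under the $960 limit. However, paragraphs (k)–(l) must be considered: (k) operates against (c): assessed value is $157,000, less than the $160,500 limit. (l) does not operate here (there is no Schedule E Certificate in force), so (k) stands. Exception (c) does not apply.
Exception (d) is satisfied on its face — a current General Approval is held; rent is paid in kind. But applying paragraph (m): (m) operates against (d): a current Category F Registration is held. (d) is therefore removed.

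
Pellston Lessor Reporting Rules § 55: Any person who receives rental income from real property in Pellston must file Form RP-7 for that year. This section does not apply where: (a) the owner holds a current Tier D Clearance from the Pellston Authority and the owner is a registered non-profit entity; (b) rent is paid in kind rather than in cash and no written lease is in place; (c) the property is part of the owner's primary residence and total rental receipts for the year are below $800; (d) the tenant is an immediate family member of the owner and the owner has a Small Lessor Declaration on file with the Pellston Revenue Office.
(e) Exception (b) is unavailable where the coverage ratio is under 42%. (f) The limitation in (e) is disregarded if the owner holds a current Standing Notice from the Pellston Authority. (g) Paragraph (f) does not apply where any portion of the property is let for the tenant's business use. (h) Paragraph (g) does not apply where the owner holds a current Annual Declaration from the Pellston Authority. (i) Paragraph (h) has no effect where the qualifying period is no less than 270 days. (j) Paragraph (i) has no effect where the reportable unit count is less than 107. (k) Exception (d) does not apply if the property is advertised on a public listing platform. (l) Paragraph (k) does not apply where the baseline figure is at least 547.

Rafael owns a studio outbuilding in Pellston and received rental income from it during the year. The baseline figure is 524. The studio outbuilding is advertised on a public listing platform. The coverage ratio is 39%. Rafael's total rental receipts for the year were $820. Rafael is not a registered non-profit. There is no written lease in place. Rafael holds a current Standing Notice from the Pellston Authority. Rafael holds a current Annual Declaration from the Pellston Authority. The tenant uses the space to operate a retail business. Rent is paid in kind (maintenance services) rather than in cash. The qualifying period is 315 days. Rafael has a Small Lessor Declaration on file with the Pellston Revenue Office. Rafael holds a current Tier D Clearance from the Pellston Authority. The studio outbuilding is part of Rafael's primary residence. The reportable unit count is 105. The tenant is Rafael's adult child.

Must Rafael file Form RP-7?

Exception (a) requires that the owner is a registered non-profit entity; but Rafael is not a registered non-profit, so (a) is unavailable.
Exception (b)'s conditions are all satisfied: rent is paid in kind; there is no written lease. Applying paragraphs (e)–(j): (e) would limit (b) — the coverage ratio is 39%, under the 42% limit — but (f) sets (e) aside: (f) is engaged — a current Standing Notice is held. (g) would limit (f) — the space is let for business use — but (h) sets (g) aside: (h) operates against (g): a current Annual Declaration is held. (i) is triggered (the qualifying period is 315 days, meeting the 270 days threshold), but is set aside by (j): (j) applies — the reportable unit count is 105, less than the 107 limit. Exception (b) stands.
Exception (c) fails — total rental receipts for the year are $820, not below $800.
All of (d)'s requirements are met (the tenant is an immediate family member; a Small Lessor Declaration is on file). However, paragraphs (k)–(l) must be considered: (k) operates against (d): the property is publicly advertised. (l), which would lift (k), is not triggered — the baseline figure is 524, short of 547. (d) is therefore removed.

No — exception (b) applies; Rafael is not required to file Form RP-7.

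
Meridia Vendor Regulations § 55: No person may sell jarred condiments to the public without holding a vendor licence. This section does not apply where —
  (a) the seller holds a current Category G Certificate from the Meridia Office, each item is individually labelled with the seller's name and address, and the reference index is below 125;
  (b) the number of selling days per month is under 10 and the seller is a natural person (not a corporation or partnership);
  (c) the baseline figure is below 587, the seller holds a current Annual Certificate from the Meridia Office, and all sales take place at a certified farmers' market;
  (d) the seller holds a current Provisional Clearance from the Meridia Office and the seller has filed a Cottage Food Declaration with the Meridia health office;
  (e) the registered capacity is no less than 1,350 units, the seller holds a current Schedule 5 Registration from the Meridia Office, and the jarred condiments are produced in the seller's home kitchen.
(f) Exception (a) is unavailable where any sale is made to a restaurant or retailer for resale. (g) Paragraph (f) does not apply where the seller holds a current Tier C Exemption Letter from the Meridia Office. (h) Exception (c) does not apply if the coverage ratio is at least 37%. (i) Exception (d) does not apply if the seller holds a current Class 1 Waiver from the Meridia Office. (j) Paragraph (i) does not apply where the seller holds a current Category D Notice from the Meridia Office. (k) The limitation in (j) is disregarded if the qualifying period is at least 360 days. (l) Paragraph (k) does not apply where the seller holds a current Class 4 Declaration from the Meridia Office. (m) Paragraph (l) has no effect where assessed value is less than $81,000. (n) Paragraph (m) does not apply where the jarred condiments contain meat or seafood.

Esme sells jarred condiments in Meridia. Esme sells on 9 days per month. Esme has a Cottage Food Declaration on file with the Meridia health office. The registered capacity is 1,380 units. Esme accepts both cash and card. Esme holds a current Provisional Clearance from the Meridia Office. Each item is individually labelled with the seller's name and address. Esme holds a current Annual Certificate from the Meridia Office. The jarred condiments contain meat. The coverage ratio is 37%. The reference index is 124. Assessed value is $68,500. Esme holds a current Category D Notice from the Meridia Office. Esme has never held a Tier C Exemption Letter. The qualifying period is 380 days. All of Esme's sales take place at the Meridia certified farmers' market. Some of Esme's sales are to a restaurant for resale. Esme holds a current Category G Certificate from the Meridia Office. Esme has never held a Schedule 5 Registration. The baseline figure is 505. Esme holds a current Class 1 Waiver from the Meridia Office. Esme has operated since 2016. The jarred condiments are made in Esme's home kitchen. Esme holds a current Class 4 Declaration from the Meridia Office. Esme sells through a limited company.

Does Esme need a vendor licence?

Exception (a): a current Category G Certificate is held; items are individually labelled; the reference index is 124, below the 125 limit — every condition holds. However, paragraphs (f)–(g) must be considered: (f) is triggered — some sales are to a restaurant for resale. (g), which would lift (f), is not engaged — no current Tier C Exemption Letter is held. So (a) is unavailable.
Exception (b) requires that the seller is a natural person (not a corporation or partnership); but the seller operates through a limited company, so (b) is unavailable.
Exception (c): the baseline figure is 505, below the 587 limit; a current Annual Certificate is held; all sales are at a certified farmers' market — every condition holds. Turning to paragraph (h): (h) operates against (c): the coverage ratio is 37%, meeting the 37% threshold. So (c) is unavailable.
Exception (d): a current Provisional Clearance is held; a Cottage Food Declaration is on file — every condition holds. As to paragraphs (i)–(n): (i) is engaged (a current Class 1 Waiver is held), but is itself disapplied by (j): (j) operates against (i): a current Category D Notice is held. (k) would limit (j) — the qualifying period is 380 days, meeting the 360 days threshold — but (l) sets (k) aside: (l) operates against (k): a current Class 4 Declaration is held. (m) would limit (l) — assessed value is $68,500, less than the $81,000 limit — but (n) sets (m) aside: (n) applies — the jarred condiments contain meat. (d) remains available.
Exception (e) requires that the seller holds a current Schedule 5 Registration from the Meridia Office; but no current Schedule 5 Registration is held, so (e) is unavailable.

No — exception (d) applies; Esme is not required to hold a vendor licence.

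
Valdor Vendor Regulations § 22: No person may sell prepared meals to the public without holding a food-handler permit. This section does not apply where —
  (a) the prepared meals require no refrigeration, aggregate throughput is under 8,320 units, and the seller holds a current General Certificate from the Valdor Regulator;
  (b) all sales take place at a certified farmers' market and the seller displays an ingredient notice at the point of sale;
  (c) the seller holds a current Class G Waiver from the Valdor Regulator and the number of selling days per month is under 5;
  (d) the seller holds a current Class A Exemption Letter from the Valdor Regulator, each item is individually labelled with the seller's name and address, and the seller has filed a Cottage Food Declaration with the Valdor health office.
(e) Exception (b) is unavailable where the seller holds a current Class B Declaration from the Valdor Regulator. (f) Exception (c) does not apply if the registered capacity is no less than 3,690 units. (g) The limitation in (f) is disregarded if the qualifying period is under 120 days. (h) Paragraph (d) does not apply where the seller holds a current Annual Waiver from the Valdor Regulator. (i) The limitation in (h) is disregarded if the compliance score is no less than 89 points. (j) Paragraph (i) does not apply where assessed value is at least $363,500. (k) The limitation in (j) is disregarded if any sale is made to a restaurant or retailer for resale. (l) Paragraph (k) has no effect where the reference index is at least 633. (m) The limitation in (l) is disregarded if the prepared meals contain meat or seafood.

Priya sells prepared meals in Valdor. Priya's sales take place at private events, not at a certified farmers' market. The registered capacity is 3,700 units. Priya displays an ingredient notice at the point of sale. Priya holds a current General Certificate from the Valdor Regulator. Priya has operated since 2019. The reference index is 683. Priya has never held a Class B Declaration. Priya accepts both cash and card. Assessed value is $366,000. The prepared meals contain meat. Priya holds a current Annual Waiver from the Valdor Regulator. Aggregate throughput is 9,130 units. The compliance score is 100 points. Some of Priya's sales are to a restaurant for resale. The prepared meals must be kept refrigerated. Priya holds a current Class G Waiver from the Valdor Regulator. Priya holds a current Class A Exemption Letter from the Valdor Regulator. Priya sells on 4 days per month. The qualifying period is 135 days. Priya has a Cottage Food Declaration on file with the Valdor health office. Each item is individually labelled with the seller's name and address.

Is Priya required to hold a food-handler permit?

No — exception (d) applies; Priya is not required to hold a food-handler permit.

Exception (a) fails — the prepared meals require refrigeration.
Exception (b) fails — sales are at private events, not a certified farmers' market.
Exception (c): a current Class G Waiver is held; the number of selling days per month is 4, under the 5 limit — every condition holds. But applying paragraphs (f)–(g): (f) is engaged — the registered capacity is 3,700 units, meeting the 3,690 units threshold. (g) is not triggered (the qualifying period is 135 days, not under 120 days), so (f) stands. (c) is therefore removed.
Exception (d): a current Class A Exemption Letter is held; items are individually labelled; a Cottage Food Declaration is on file — every condition holds. Under paragraphs (h)–(m): (h) is engaged (a current Annual Waiver is held), but is itself disapplied by (i): (i) is engaged — the compliance score is 100 points, meeting the 89 points threshold. (j) operates (assessed value is $366,000, meeting the $363,500 threshold), but is displaced by (k): (k) operates against (j): some sales are to a restaurant for resale. (l) would limit (k) — the reference index is 683, meeting the 633 threshold — but (m) sets (l) aside: (m) operates against (l): the prepared meals contain meat. Exception (d) stands.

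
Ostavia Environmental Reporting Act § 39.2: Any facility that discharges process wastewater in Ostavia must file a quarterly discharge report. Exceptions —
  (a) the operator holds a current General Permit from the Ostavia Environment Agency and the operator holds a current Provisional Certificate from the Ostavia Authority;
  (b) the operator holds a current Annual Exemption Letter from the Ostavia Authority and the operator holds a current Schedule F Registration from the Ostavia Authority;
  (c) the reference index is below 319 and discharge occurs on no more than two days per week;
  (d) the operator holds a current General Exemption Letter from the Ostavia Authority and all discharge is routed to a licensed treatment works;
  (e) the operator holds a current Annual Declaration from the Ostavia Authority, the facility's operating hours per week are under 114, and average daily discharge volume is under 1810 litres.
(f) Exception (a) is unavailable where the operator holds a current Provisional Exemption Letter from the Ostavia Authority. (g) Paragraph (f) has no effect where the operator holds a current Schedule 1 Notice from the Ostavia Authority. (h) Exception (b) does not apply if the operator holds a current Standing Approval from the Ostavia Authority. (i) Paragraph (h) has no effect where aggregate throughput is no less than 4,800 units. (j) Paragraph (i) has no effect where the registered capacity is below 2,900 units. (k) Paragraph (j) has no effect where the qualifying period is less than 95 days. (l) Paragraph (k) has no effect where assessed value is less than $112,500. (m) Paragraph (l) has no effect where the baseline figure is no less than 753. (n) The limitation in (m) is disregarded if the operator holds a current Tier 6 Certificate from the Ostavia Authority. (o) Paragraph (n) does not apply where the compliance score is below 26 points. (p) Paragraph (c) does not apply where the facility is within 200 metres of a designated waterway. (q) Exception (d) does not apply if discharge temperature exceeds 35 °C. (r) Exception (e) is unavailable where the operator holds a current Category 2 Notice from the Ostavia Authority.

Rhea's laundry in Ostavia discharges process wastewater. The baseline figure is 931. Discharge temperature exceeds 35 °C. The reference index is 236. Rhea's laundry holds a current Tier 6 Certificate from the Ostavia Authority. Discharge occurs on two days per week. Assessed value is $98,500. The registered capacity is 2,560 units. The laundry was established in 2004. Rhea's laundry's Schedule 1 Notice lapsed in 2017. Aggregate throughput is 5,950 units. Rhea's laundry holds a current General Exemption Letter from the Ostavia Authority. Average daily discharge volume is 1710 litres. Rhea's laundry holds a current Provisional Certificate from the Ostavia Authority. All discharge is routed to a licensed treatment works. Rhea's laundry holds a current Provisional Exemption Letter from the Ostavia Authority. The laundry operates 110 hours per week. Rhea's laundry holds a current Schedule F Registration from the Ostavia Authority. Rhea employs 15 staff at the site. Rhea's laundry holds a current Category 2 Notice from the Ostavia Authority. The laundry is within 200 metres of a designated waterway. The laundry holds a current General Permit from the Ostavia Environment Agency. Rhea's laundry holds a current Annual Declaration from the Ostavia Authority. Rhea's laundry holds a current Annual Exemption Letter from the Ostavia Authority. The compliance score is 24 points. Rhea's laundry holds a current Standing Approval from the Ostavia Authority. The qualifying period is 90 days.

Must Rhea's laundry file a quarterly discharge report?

No — exception (b) applies; Rhea's laundry is not required to file a quarterly discharge report.

Exception (a) is satisfied on its face — a current General Permit is held; a current Provisional Certificate is held. However, paragraphs (f)–(g) must be considered: (f) operates — a current Provisional Exemption Letter is held. (g), which would lift (f), is not engaged — there is no Schedule 1 Notice in force. So (a) is unavailable.
All of (b)'s requirements are met (a current Annual Exemption Letter is held; a current Schedule F Registration is held). Under paragraphs (h)–(o): (h) would limit (b) — a current Standing Approval is held — but (i) sets (h) aside: (i) operates against (h): aggregate throughput is 5,950 units, meeting the 4,800 units threshold. (j) would limit (i) — the registered capacity is 2,560 units, below the 2,900 units limit — but (k) sets (j) aside: (k) operates against (j): the qualifying period is 90 days, less than the 95 days limit. (l) would limit (k) — assessed value is $98,500, less than the $112,500 limit — but (m) sets (l) aside: (m) is engaged — the baseline figure is 931, meeting the 753 threshold. (n) operates (a current Tier 6 Certificate is held), but is itself disapplied by (o): (o) is triggered — the compliance score is 24 points, below the 26 points limit. (b) remains available.
All of (c)'s requirements are met (the reference index is 236, below the 319 limit; discharge occurs on no more than two days per week). However, paragraph (p) must be considered: (p) operates against (c): the laundry is within 200 m of a designated waterway. Exception (c) does not apply.
All of (d)'s requirements are met (a current General Exemption Letter is held; discharge is routed to a licensed treatment works). But applying paragraph (q): (q) operates against (d): discharge temperature exceeds 35 °C. So (d) is unavailable.
Exception (e): a current Annual Declaration is held; the facility's operating hours per week are 110, under the 114 limit; average daily discharge volume is 1710 litres, under the 1810 litres limit — every condition holds. But: (r) is triggered — a current Category 2 Notice is held. Exception (e) does not apply.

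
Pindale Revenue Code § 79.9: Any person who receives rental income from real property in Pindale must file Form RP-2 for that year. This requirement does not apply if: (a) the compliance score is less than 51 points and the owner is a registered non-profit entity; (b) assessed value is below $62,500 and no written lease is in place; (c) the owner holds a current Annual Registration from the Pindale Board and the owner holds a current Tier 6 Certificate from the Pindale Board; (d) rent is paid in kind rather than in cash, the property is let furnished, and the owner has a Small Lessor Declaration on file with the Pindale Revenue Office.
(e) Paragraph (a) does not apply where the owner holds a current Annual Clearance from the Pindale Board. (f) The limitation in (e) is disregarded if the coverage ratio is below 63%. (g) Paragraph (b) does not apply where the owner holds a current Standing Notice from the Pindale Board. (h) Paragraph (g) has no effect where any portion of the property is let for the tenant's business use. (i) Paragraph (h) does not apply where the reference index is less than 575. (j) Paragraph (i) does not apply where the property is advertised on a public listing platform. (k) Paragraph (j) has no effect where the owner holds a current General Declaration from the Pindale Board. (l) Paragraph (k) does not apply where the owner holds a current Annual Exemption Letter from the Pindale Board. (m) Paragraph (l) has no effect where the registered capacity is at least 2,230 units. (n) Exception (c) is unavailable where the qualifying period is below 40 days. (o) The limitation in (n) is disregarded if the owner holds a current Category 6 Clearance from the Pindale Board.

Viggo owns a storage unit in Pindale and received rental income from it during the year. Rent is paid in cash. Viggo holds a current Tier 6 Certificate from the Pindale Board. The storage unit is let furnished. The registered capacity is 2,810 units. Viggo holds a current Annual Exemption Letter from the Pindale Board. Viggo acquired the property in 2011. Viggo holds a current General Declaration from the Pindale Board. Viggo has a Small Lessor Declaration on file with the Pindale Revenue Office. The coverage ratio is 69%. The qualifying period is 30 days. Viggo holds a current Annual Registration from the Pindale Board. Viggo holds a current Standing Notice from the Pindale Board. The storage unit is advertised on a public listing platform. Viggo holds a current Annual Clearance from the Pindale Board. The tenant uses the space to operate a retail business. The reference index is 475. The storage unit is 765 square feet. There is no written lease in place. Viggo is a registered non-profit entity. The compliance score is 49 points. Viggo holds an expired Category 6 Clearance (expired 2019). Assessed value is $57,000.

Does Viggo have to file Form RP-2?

Exception (a)'s conditions are all satisfied: the compliance score is 49 points, less than the 51 points limit; Viggo is a registered non-profit. However, paragraphs (e)–(f) must be considered: (e) is triggered — a current Annual Clearance is held. (f), which would lift (e), is not triggered — the coverage ratio is 69%, not below 63%. So (a) is unavailable.
Exception (b): assessed value is $57,000, below the $62,500 limit; there is no written lease — every condition holds. But: (g) operates against (b): a current Standing Notice is held. (h) would limit (g) — the space is let for business use — but (i) sets (h) aside: (i) operates — the reference index is 475, less than the 575 limit. (j) would limit (i) — the property is publicly advertised — but (k) sets (j) aside: (k) is triggered — a current General Declaration is held. (l) operates (a current Annual Exemption Letter is held), but is overridden by (m): (m) is triggered — the registered capacity is 2,810 units, meeting the 2,230 units threshold. (b) is therefore removed.
All of (c)'s requirements are met (a current Annual Registration is held; a current Tier 6 Certificate is held). Turning to paragraphs (n)–(o): (n) operates — the qualifying period is 30 days, below the 40 days limit. (o) is not engaged (there is no Category 6 Clearance in force), so (n) stands. Exception (c) does not apply.
Exception (d) requires that rent is paid in kind rather than in cash; but rent is paid in cash, so (d) is unavailable.
No exception displaces § 79.9.

Yes — Viggo must file Form RP-2.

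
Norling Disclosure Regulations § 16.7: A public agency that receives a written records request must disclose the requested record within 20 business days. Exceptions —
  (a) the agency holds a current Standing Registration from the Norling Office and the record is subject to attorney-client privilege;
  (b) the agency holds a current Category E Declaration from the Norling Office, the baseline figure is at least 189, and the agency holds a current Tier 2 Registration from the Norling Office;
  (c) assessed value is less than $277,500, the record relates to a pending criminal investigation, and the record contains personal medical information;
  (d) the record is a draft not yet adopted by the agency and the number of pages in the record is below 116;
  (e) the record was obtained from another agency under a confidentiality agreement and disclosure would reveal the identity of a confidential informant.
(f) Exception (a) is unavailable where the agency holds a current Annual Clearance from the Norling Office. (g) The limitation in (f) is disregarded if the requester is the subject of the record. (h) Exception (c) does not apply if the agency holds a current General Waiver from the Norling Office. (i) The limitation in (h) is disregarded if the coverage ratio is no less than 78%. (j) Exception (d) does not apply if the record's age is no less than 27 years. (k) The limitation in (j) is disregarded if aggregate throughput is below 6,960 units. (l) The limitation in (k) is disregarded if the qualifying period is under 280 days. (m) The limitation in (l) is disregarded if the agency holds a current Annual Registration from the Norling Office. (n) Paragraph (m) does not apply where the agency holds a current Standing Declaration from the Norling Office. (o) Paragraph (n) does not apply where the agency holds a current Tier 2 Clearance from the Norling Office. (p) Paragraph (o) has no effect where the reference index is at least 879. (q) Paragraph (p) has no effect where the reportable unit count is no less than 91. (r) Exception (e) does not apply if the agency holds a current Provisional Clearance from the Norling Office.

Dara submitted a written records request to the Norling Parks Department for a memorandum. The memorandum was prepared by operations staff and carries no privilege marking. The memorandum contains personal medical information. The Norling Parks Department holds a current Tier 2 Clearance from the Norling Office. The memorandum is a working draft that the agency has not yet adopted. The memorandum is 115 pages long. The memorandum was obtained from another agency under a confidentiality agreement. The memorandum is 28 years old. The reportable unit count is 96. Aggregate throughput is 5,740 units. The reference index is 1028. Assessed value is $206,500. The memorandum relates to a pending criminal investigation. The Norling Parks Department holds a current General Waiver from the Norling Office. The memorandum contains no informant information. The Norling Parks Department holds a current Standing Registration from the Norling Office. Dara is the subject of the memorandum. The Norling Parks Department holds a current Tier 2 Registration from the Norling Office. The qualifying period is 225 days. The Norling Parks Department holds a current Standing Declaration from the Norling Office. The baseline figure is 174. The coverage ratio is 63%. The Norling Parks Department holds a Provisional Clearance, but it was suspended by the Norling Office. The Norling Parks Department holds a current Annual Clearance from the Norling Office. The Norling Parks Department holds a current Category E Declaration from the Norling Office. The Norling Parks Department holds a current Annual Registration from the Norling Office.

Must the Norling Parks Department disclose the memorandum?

No — exception (d) applies; the Norling Parks Department is not required to disclose the memorandum.

Exception (a) does not apply: the memorandum carries no privilege marking.
Exception (b) requires that the baseline figure is at least 189; but the baseline figure is 174, short of 189, so (b) is unavailable.
Exception (c) is satisfied on its face — assessed value is $206,500, less than the $277,500 limit; the memorandum relates to a pending investigation; the memorandum contains personal medical information. However, paragraphs (h)–(i) must be considered: (h) is engaged — a current General Waiver is held. (i) is not engaged (the coverage ratio is 63%, short of 78%), so (h) stands. So (c) is unavailable.
Exception (d) is satisfied on its face — the memorandum is an unadopted draft; the number of pages in the record is 115, below the 116 limit. Under paragraphs (j)–(q): (j) operates (the record's age is 28 years, meeting the 27 years threshold), but is overridden by (k): (k) operates against (j): aggregate throughput is 5,740 units, below the 6,960 units limit. (l) would limit (k) — the qualifying period is 225 days, under the 280 days limit — but (m) sets (l) aside: (m) operates against (l): a current Annual Registration is held. (n) would limit (m) — a current Standing Declaration is held — but (o) sets (n) aside: (o) is triggered — a current Tier 2 Clearance is held. (p) would limit (o) — the reference index is 1,028, meeting the 879 threshold — but (q) sets (p) aside: (q) operates against (p): the reportable unit count is 96, meeting the 91 threshold. (d) remains available.
Exception (e) fails — the memorandum contains no informant information.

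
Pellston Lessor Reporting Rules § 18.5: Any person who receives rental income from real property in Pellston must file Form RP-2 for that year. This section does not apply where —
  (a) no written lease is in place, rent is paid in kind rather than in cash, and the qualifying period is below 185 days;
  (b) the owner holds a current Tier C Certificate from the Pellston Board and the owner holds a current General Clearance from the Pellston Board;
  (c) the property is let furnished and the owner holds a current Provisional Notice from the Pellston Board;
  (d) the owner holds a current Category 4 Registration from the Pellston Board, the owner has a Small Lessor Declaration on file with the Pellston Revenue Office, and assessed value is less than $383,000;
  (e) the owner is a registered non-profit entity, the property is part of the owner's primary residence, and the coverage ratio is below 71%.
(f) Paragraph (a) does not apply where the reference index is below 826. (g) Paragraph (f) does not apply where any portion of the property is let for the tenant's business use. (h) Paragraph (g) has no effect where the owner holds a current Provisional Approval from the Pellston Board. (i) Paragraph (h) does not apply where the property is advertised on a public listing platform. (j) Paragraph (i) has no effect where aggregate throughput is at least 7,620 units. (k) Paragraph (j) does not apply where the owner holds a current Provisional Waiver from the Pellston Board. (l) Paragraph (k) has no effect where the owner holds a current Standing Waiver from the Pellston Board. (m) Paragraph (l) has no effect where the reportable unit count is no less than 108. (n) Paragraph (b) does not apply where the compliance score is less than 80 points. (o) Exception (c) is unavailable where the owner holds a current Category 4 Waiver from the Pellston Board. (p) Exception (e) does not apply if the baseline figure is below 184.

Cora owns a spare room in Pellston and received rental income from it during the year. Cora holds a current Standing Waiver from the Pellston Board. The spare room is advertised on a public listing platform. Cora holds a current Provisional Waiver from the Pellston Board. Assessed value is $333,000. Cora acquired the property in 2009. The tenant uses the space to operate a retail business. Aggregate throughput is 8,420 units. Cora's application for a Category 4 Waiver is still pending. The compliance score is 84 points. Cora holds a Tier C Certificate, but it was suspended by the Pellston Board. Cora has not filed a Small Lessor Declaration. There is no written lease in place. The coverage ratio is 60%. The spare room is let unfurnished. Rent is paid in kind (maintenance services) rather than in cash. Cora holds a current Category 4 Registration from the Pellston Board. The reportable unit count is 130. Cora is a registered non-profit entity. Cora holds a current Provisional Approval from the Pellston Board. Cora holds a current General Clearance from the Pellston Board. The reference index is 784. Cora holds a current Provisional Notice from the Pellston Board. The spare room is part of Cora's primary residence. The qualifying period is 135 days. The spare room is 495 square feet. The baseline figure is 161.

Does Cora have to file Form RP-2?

Exception (a) is satisfied on its face — there is no written lease; rent is paid in kind; the qualifying period is 135 days, below the 185 days limit. Under paragraphs (f)–(m): (f) is engaged (the reference index is 784, below the 826 limit), but is set aside by (g): (g) operates against (f): the space is let for business use. (h) operates (a current Provisional Approval is held), but is displaced by (i): (i) is engaged — the property is publicly advertised. (j) is engaged (aggregate throughput is 8,420 units, meeting the 7,620 units threshold), but is displaced by (k): (k) operates against (j): a current Provisional Waiver is held. (l) operates (a current Standing Waiver is held), but is overridden by (m): (m) operates against (l): the reportable unit count is 130, meeting the 108 threshold. (a) remains available.
Exception (b) fails — there is no Tier C Certificate in force.
Exception (c) requires that the property is let furnished; but the property is let unfurnished, so (c) is unavailable.
Exception (d) does not apply: no Small Lessor Declaration is on file.
Exception (e)'s conditions are all satisfied: Cora is a registered non-profit; the spare room is part of the primary residence; the coverage ratio is 60%, below the 71% limit. But: (p) operates against (e): the baseline figure is 161, below the 184 limit. Exception (e) does not apply.

No — exception (a) applies; Cora is not required to file Form RP-2.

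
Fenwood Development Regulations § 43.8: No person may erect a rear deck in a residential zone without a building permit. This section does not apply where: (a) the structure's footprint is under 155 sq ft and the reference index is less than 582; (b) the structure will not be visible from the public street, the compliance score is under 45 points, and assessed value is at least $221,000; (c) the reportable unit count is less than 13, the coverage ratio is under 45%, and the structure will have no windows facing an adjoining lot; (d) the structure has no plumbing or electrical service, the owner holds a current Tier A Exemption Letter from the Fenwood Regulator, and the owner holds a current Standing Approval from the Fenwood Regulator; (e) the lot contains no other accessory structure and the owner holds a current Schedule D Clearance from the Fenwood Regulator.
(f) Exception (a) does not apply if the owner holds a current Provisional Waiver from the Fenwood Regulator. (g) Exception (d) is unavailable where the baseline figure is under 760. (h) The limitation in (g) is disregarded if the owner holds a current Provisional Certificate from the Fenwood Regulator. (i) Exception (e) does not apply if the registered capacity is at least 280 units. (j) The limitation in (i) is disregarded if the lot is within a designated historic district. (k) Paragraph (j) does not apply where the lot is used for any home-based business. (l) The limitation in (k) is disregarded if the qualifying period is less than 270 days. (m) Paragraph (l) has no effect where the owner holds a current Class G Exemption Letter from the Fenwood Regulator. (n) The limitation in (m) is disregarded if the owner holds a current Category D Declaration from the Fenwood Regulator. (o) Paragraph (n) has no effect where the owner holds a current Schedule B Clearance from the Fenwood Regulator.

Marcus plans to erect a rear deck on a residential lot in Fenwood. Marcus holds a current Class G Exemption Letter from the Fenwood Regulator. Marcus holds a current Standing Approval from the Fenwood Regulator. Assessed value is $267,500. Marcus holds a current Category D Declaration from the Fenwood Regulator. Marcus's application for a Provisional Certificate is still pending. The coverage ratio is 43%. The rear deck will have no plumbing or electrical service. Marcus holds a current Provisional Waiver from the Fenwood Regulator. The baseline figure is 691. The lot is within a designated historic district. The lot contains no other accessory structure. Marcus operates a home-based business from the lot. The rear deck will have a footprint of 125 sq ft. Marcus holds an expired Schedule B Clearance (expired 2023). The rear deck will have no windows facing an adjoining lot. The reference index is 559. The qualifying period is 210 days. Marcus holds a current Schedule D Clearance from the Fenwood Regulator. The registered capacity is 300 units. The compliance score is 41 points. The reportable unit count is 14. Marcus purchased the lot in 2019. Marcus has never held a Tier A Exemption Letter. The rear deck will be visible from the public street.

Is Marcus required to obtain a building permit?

No — exception (e) applies; Marcus does not need a building permit.

Exception (a) is satisfied on its face — the structure's footprint is 125 sq ft, under the 155 sq ft limit; the reference index is 559, less than the 582 limit. Turning to paragraph (f): (f) operates against (a): a current Provisional Waiver is held. Exception (a) does not apply.
Exception (b) requires that the structure will not be visible from the public street; but the structure will be visible from the street, so (b) is unavailable.
Exception (c) fails — the reportable unit count is 14, not less than 13.
Exception (d) fails — no current Tier A Exemption Letter is held.
All of (e)'s requirements are met (the lot has no other accessory structure; a current Schedule D Clearance is held). As to paragraphs (i)–(o): (i) applies (the registered capacity is 300 units, meeting the 280 units threshold), but is itself disapplied by (j): (j) operates against (i): the lot is in a historic district. (k) is triggered (a home-based business operates on the lot), but is set aside by (l): (l) operates against (k): the qualifying period is 210 days, less than the 270 days limit. (m) would limit (l) — a current Class G Exemption Letter is held — but (n) sets (m) aside: (n) is triggered — a current Category D Declaration is held. (o) is inapplicable (there is no Schedule B Clearance in force), so (n) stands. Exception (e) stands.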